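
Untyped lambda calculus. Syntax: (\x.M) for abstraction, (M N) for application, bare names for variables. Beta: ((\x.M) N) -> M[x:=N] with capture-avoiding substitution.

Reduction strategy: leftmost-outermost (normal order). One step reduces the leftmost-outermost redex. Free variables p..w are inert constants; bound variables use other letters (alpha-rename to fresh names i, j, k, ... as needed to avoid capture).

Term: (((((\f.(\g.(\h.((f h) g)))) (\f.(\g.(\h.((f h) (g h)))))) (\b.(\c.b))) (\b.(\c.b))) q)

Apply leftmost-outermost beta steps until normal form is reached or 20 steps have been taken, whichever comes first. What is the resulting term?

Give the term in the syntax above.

Step 0: (((((\f.(\g.(\h.((f h) g)))) (\f.(\g.(\h.((f h) (g h)))))) (\b.(\c.b))) (\b.(\c.b))) q)
Step 1: ((((\g.(\h.(((\f.(\g.(\h.((f h) (g h))))) h) g))) (\b.(\c.b))) (\b.(\c.b))) q)
Step 2: (((\h.(((\f.(\g.(\h.((f h) (g h))))) h) (\b.(\c.b)))) (\b.(\c.b))) q)
Step 3: ((((\f.(\g.(\h.((f h) (g h))))) (\b.(\c.b))) (\b.(\c.b))) q)
Step 4: (((\g.(\h.(((\b.(\c.b)) h) (g h)))) (\b.(\c.b))) q)
Step 5: ((\h.(((\b.(\c.b)) h) ((\b.(\c.b)) h))) q)
Step 6: (((\b.(\c.b)) q) ((\b.(\c.b)) q))
Step 7: ((\c.q) ((\b.(\c.b)) q))
Step 8: q

Answer: q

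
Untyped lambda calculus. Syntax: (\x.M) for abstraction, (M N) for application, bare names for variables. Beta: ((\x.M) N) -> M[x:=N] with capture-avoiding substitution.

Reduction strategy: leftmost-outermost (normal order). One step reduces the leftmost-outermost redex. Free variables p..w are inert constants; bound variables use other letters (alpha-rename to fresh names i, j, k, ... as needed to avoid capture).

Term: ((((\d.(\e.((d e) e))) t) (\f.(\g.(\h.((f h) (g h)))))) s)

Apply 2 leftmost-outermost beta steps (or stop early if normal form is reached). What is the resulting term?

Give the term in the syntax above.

Answer: (((t (\f.(\g.(\h.((f h) (g h)))))) (\f.(\g.(\h.((f h) (g h)))))) s)

Derivation:
Step 0: ((((\d.(\e.((d e) e))) t) (\f.(\g.(\h.((f h) (g h)))))) s)
Step 1: (((\e.((t e) e)) (\f.(\g.(\h.((f h) (g h)))))) s)
Step 2: (((t (\f.(\g.(\h.((f h) (g h)))))) (\f.(\g.(\h.((f h) (g h)))))) s)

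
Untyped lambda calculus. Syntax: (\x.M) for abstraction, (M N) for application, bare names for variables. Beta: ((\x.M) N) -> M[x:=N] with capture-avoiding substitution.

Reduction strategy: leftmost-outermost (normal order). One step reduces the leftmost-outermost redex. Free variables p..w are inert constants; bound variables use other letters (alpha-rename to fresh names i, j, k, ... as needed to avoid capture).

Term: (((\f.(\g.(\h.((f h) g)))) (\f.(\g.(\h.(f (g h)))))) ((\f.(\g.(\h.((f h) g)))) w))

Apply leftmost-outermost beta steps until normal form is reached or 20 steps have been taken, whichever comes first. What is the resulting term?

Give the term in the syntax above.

Answer: (\h.(\i.(h (\h.((w h) i)))))

Derivation:
Step 0: (((\f.(\g.(\h.((f h) g)))) (\f.(\g.(\h.(f (g h)))))) ((\f.(\g.(\h.((f h) g)))) w))
Step 1: ((\g.(\h.(((\f.(\g.(\h.(f (g h))))) h) g))) ((\f.(\g.(\h.((f h) g)))) w))
Step 2: (\h.(((\f.(\g.(\h.(f (g h))))) h) ((\f.(\g.(\h.((f h) g)))) w)))
Step 3: (\h.((\g.(\i.(h (g i)))) ((\f.(\g.(\h.((f h) g)))) w)))
Step 4: (\h.(\i.(h (((\f.(\g.(\h.((f h) g)))) w) i))))
Step 5: (\h.(\i.(h ((\g.(\h.((w h) g))) i))))
Step 6: (\h.(\i.(h (\h.((w h) i)))))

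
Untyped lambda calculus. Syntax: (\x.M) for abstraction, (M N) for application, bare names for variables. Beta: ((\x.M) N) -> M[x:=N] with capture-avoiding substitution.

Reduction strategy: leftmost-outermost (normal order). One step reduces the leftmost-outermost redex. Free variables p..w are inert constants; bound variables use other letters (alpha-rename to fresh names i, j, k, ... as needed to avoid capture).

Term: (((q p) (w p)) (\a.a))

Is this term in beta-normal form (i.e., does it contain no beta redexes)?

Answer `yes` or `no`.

Answer: yes

Derivation:
Term: (((q p) (w p)) (\a.a))
No beta redexes found.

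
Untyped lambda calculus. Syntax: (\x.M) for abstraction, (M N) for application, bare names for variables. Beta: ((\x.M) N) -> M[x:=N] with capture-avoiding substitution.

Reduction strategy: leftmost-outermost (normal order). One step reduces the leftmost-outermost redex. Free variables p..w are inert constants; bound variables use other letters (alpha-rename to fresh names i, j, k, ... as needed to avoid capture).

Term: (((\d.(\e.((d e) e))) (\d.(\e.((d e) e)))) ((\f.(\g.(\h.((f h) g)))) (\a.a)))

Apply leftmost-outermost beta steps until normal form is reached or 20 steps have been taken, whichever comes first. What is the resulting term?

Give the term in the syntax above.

Step 0: (((\d.(\e.((d e) e))) (\d.(\e.((d e) e)))) ((\f.(\g.(\h.((f h) g)))) (\a.a)))
Step 1: ((\e.(((\d.(\e.((d e) e))) e) e)) ((\f.(\g.(\h.((f h) g)))) (\a.a)))
Step 2: (((\d.(\e.((d e) e))) ((\f.(\g.(\h.((f h) g)))) (\a.a))) ((\f.(\g.(\h.((f h) g)))) (\a.a)))
Step 3: ((\e.((((\f.(\g.(\h.((f h) g)))) (\a.a)) e) e)) ((\f.(\g.(\h.((f h) g)))) (\a.a)))
Step 4: ((((\f.(\g.(\h.((f h) g)))) (\a.a)) ((\f.(\g.(\h.((f h) g)))) (\a.a))) ((\f.(\g.(\h.((f h) g)))) (\a.a)))
Step 5: (((\g.(\h.(((\a.a) h) g))) ((\f.(\g.(\h.((f h) g)))) (\a.a))) ((\f.(\g.(\h.((f h) g)))) (\a.a)))
Step 6: ((\h.(((\a.a) h) ((\f.(\g.(\h.((f h) g)))) (\a.a)))) ((\f.(\g.(\h.((f h) g)))) (\a.a)))
Step 7: (((\a.a) ((\f.(\g.(\h.((f h) g)))) (\a.a))) ((\f.(\g.(\h.((f h) g)))) (\a.a)))
Step 8: (((\f.(\g.(\h.((f h) g)))) (\a.a)) ((\f.(\g.(\h.((f h) g)))) (\a.a)))
Step 9: ((\g.(\h.(((\a.a) h) g))) ((\f.(\g.(\h.((f h) g)))) (\a.a)))
Step 10: (\h.(((\a.a) h) ((\f.(\g.(\h.((f h) g)))) (\a.a))))
Step 11: (\h.(h ((\f.(\g.(\h.((f h) g)))) (\a.a))))
Step 12: (\h.(h (\g.(\h.(((\a.a) h) g)))))
Step 13: (\h.(h (\g.(\h.(h g)))))

Answer: (\h.(h (\g.(\h.(h g)))))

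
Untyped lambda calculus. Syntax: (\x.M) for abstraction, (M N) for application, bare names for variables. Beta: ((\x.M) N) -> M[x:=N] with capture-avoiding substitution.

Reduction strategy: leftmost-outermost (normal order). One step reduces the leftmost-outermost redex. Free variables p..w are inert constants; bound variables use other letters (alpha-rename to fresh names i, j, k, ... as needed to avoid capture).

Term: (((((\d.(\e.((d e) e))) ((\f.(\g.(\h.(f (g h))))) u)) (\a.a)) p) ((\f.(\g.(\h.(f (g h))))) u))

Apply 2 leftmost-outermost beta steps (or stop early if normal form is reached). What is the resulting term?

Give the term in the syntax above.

Step 0: (((((\d.(\e.((d e) e))) ((\f.(\g.(\h.(f (g h))))) u)) (\a.a)) p) ((\f.(\g.(\h.(f (g h))))) u))
Step 1: ((((\e.((((\f.(\g.(\h.(f (g h))))) u) e) e)) (\a.a)) p) ((\f.(\g.(\h.(f (g h))))) u))
Step 2: ((((((\f.(\g.(\h.(f (g h))))) u) (\a.a)) (\a.a)) p) ((\f.(\g.(\h.(f (g h))))) u))

Answer: ((((((\f.(\g.(\h.(f (g h))))) u) (\a.a)) (\a.a)) p) ((\f.(\g.(\h.(f (g h))))) u))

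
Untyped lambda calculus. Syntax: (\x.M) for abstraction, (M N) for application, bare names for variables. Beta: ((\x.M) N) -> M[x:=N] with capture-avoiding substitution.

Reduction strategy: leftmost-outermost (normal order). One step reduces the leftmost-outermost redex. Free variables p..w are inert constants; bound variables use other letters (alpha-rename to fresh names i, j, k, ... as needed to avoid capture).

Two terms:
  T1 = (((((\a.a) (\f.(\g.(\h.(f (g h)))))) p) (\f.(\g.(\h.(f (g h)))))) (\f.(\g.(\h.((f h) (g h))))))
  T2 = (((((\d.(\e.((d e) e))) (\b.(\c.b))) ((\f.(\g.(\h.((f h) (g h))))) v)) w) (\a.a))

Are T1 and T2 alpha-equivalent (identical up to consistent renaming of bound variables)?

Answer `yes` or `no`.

Term 1: (((((\a.a) (\f.(\g.(\h.(f (g h)))))) p) (\f.(\g.(\h.(f (g h)))))) (\f.(\g.(\h.((f h) (g h))))))
Term 2: (((((\d.(\e.((d e) e))) (\b.(\c.b))) ((\f.(\g.(\h.((f h) (g h))))) v)) w) (\a.a))
Alpha-equivalence: compare structure up to binder renaming.
Result: False

Answer: no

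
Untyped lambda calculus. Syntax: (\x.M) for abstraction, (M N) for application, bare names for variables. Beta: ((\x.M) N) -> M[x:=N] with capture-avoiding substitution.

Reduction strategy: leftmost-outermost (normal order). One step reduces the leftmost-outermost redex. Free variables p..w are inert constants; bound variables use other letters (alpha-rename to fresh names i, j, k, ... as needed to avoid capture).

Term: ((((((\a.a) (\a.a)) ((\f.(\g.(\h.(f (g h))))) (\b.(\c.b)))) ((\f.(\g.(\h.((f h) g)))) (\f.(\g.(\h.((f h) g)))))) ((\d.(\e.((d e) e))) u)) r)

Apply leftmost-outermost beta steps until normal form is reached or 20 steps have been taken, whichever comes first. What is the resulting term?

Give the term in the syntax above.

Step 0: ((((((\a.a) (\a.a)) ((\f.(\g.(\h.(f (g h))))) (\b.(\c.b)))) ((\f.(\g.(\h.((f h) g)))) (\f.(\g.(\h.((f h) g)))))) ((\d.(\e.((d e) e))) u)) r)
Step 1: (((((\a.a) ((\f.(\g.(\h.(f (g h))))) (\b.(\c.b)))) ((\f.(\g.(\h.((f h) g)))) (\f.(\g.(\h.((f h) g)))))) ((\d.(\e.((d e) e))) u)) r)
Step 2: (((((\f.(\g.(\h.(f (g h))))) (\b.(\c.b))) ((\f.(\g.(\h.((f h) g)))) (\f.(\g.(\h.((f h) g)))))) ((\d.(\e.((d e) e))) u)) r)
Step 3: ((((\g.(\h.((\b.(\c.b)) (g h)))) ((\f.(\g.(\h.((f h) g)))) (\f.(\g.(\h.((f h) g)))))) ((\d.(\e.((d e) e))) u)) r)
Step 4: (((\h.((\b.(\c.b)) (((\f.(\g.(\h.((f h) g)))) (\f.(\g.(\h.((f h) g))))) h))) ((\d.(\e.((d e) e))) u)) r)
Step 5: (((\b.(\c.b)) (((\f.(\g.(\h.((f h) g)))) (\f.(\g.(\h.((f h) g))))) ((\d.(\e.((d e) e))) u))) r)
Step 6: ((\c.(((\f.(\g.(\h.((f h) g)))) (\f.(\g.(\h.((f h) g))))) ((\d.(\e.((d e) e))) u))) r)
Step 7: (((\f.(\g.(\h.((f h) g)))) (\f.(\g.(\h.((f h) g))))) ((\d.(\e.((d e) e))) u))
Step 8: ((\g.(\h.(((\f.(\g.(\h.((f h) g)))) h) g))) ((\d.(\e.((d e) e))) u))
Step 9: (\h.(((\f.(\g.(\h.((f h) g)))) h) ((\d.(\e.((d e) e))) u)))
Step 10: (\h.((\g.(\i.((h i) g))) ((\d.(\e.((d e) e))) u)))
Step 11: (\h.(\i.((h i) ((\d.(\e.((d e) e))) u))))
Step 12: (\h.(\i.((h i) (\e.((u e) e)))))

Answer: (\h.(\i.((h i) (\e.((u e) e)))))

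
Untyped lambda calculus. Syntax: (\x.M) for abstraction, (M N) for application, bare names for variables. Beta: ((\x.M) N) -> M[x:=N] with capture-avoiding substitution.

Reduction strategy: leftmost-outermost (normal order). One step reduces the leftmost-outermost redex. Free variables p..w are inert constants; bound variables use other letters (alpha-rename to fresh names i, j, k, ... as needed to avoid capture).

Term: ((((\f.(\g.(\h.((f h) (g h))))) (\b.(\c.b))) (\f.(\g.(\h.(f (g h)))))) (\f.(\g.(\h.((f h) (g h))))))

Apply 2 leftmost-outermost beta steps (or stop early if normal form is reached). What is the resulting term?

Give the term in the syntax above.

Step 0: ((((\f.(\g.(\h.((f h) (g h))))) (\b.(\c.b))) (\f.(\g.(\h.(f (g h)))))) (\f.(\g.(\h.((f h) (g h))))))
Step 1: (((\g.(\h.(((\b.(\c.b)) h) (g h)))) (\f.(\g.(\h.(f (g h)))))) (\f.(\g.(\h.((f h) (g h))))))
Step 2: ((\h.(((\b.(\c.b)) h) ((\f.(\g.(\h.(f (g h))))) h))) (\f.(\g.(\h.((f h) (g h))))))

Answer: ((\h.(((\b.(\c.b)) h) ((\f.(\g.(\h.(f (g h))))) h))) (\f.(\g.(\h.((f h) (g h))))))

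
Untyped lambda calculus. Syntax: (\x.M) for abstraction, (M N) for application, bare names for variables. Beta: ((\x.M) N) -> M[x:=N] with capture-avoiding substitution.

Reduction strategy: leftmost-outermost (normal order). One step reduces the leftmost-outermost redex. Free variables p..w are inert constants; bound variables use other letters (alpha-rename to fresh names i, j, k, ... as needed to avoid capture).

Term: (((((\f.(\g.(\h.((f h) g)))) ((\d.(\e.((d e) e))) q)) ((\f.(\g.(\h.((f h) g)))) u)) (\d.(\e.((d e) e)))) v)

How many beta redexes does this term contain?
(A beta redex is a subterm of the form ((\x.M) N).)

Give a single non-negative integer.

Term: (((((\f.(\g.(\h.((f h) g)))) ((\d.(\e.((d e) e))) q)) ((\f.(\g.(\h.((f h) g)))) u)) (\d.(\e.((d e) e)))) v)
  Redex: ((\f.(\g.(\h.((f h) g)))) ((\d.(\e.((d e) e))) q))
  Redex: ((\d.(\e.((d e) e))) q)
  Redex: ((\f.(\g.(\h.((f h) g)))) u)
Total redexes: 3

Answer: 3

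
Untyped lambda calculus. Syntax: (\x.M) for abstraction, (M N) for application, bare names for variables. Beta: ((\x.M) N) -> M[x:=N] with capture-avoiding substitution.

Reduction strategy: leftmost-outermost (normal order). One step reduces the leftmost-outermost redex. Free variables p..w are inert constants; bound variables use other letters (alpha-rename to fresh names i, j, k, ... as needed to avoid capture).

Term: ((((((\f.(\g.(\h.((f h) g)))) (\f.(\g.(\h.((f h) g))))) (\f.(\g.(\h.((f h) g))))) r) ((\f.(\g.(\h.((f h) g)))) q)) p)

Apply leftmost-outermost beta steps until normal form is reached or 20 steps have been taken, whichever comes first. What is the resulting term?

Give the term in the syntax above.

Answer: (((r (\g.(\h.((q h) g)))) (\f.(\g.(\h.((f h) g))))) p)

Derivation:
Step 0: ((((((\f.(\g.(\h.((f h) g)))) (\f.(\g.(\h.((f h) g))))) (\f.(\g.(\h.((f h) g))))) r) ((\f.(\g.(\h.((f h) g)))) q)) p)
Step 1: (((((\g.(\h.(((\f.(\g.(\h.((f h) g)))) h) g))) (\f.(\g.(\h.((f h) g))))) r) ((\f.(\g.(\h.((f h) g)))) q)) p)
Step 2: ((((\h.(((\f.(\g.(\h.((f h) g)))) h) (\f.(\g.(\h.((f h) g)))))) r) ((\f.(\g.(\h.((f h) g)))) q)) p)
Step 3: (((((\f.(\g.(\h.((f h) g)))) r) (\f.(\g.(\h.((f h) g))))) ((\f.(\g.(\h.((f h) g)))) q)) p)
Step 4: ((((\g.(\h.((r h) g))) (\f.(\g.(\h.((f h) g))))) ((\f.(\g.(\h.((f h) g)))) q)) p)
Step 5: (((\h.((r h) (\f.(\g.(\h.((f h) g)))))) ((\f.(\g.(\h.((f h) g)))) q)) p)
Step 6: (((r ((\f.(\g.(\h.((f h) g)))) q)) (\f.(\g.(\h.((f h) g))))) p)
Step 7: (((r (\g.(\h.((q h) g)))) (\f.(\g.(\h.((f h) g))))) p)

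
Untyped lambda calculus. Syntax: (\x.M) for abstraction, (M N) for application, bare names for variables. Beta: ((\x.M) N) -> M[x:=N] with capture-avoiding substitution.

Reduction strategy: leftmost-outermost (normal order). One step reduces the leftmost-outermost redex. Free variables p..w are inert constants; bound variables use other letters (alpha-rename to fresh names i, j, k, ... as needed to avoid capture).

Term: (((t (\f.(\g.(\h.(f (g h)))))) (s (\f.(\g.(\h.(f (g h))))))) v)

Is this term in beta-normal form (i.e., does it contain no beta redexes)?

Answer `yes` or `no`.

Term: (((t (\f.(\g.(\h.(f (g h)))))) (s (\f.(\g.(\h.(f (g h))))))) v)
No beta redexes found.

Answer: yes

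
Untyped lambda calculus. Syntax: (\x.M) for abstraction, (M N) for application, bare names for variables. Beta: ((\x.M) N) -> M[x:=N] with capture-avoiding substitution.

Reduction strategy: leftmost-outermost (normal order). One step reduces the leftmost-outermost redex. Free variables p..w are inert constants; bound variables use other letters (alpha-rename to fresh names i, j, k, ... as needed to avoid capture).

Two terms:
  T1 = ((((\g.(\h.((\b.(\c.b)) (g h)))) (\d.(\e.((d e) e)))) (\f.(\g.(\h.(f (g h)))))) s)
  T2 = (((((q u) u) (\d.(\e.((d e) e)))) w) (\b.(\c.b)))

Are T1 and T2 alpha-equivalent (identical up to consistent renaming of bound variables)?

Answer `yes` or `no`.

Term 1: ((((\g.(\h.((\b.(\c.b)) (g h)))) (\d.(\e.((d e) e)))) (\f.(\g.(\h.(f (g h)))))) s)
Term 2: (((((q u) u) (\d.(\e.((d e) e)))) w) (\b.(\c.b)))
Alpha-equivalence: compare structure up to binder renaming.
Result: False

Answer: no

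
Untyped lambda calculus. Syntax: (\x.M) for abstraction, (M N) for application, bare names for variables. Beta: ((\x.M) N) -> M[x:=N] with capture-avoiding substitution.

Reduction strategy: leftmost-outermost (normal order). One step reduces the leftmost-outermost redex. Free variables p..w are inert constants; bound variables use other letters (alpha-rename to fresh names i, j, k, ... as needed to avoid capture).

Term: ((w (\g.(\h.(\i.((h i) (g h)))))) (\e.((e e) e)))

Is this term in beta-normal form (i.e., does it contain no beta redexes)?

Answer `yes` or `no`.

Answer: yes

Derivation:
Term: ((w (\g.(\h.(\i.((h i) (g h)))))) (\e.((e e) e)))
No beta redexes found.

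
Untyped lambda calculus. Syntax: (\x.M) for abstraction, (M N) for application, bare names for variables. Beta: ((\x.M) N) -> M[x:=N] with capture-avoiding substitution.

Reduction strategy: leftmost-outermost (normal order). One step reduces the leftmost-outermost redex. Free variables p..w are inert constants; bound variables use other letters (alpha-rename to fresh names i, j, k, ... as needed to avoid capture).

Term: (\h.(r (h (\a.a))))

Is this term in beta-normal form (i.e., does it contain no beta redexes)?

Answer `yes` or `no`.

Term: (\h.(r (h (\a.a))))
No beta redexes found.

Answer: yes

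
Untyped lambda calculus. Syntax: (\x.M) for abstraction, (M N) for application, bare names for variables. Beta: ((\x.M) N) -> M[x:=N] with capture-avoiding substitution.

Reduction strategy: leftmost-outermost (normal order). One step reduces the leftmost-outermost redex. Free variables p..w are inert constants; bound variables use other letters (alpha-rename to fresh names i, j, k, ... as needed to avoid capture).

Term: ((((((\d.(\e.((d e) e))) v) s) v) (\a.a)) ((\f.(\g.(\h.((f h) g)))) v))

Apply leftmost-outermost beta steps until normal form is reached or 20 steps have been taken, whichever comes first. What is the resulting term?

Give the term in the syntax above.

Answer: (((((v s) s) v) (\a.a)) (\g.(\h.((v h) g))))

Derivation:
Step 0: ((((((\d.(\e.((d e) e))) v) s) v) (\a.a)) ((\f.(\g.(\h.((f h) g)))) v))
Step 1: (((((\e.((v e) e)) s) v) (\a.a)) ((\f.(\g.(\h.((f h) g)))) v))
Step 2: (((((v s) s) v) (\a.a)) ((\f.(\g.(\h.((f h) g)))) v))
Step 3: (((((v s) s) v) (\a.a)) (\g.(\h.((v h) g))))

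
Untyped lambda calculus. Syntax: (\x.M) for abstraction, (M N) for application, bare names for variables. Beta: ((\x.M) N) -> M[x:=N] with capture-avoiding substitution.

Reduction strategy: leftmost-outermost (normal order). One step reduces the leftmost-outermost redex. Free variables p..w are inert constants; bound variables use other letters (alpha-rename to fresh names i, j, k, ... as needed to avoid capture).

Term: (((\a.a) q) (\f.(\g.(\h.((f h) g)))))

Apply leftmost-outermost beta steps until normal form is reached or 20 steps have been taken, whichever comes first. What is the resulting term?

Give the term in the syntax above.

Step 0: (((\a.a) q) (\f.(\g.(\h.((f h) g)))))
Step 1: (q (\f.(\g.(\h.((f h) g)))))

Answer: (q (\f.(\g.(\h.((f h) g)))))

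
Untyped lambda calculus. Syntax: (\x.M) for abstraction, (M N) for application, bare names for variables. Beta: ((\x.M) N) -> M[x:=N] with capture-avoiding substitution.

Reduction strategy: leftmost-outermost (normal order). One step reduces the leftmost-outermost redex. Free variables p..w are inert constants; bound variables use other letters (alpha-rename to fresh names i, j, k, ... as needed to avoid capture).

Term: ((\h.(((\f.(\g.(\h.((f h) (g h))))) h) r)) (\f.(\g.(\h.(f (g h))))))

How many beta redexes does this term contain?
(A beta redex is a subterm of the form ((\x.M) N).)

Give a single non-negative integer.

Answer: 2

Derivation:
Term: ((\h.(((\f.(\g.(\h.((f h) (g h))))) h) r)) (\f.(\g.(\h.(f (g h))))))
  Redex: ((\h.(((\f.(\g.(\h.((f h) (g h))))) h) r)) (\f.(\g.(\h.(f (g h))))))
  Redex: ((\f.(\g.(\h.((f h) (g h))))) h)
Total redexes: 2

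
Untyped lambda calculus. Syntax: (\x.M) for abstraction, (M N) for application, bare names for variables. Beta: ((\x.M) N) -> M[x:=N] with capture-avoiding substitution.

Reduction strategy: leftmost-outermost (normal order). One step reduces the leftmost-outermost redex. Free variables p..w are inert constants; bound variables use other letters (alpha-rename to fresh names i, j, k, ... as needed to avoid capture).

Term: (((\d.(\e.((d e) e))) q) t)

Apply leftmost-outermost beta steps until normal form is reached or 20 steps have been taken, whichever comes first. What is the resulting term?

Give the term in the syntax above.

Step 0: (((\d.(\e.((d e) e))) q) t)
Step 1: ((\e.((q e) e)) t)
Step 2: ((q t) t)

Answer: ((q t) t)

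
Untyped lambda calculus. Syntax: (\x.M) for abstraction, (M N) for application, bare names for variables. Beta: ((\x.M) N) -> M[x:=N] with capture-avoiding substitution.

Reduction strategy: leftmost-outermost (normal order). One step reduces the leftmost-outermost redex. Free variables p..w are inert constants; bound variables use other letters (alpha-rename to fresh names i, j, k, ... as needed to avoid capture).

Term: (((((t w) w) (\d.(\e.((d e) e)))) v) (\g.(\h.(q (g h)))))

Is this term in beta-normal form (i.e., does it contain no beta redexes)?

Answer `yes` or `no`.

Term: (((((t w) w) (\d.(\e.((d e) e)))) v) (\g.(\h.(q (g h)))))
No beta redexes found.

Answer: yes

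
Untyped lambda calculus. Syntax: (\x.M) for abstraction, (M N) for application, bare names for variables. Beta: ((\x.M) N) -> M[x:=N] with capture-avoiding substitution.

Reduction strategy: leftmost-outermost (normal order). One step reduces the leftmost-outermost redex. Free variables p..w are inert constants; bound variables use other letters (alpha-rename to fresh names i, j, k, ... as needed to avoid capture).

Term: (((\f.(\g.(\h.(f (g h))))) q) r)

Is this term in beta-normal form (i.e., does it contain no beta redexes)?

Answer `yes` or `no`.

Answer: no

Derivation:
Term: (((\f.(\g.(\h.(f (g h))))) q) r)
Found 1 beta redex(es).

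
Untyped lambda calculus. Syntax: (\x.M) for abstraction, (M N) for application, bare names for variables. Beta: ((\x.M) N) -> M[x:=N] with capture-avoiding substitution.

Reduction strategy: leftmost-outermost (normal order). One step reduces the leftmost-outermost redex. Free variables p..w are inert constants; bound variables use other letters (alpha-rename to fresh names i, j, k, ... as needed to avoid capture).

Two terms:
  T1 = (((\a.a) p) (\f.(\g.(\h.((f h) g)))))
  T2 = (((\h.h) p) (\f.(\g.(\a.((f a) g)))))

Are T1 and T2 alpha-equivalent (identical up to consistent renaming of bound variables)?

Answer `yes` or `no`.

Answer: yes

Derivation:
Term 1: (((\a.a) p) (\f.(\g.(\h.((f h) g)))))
Term 2: (((\h.h) p) (\f.(\g.(\a.((f a) g)))))
Alpha-equivalence: compare structure up to binder renaming.
Result: True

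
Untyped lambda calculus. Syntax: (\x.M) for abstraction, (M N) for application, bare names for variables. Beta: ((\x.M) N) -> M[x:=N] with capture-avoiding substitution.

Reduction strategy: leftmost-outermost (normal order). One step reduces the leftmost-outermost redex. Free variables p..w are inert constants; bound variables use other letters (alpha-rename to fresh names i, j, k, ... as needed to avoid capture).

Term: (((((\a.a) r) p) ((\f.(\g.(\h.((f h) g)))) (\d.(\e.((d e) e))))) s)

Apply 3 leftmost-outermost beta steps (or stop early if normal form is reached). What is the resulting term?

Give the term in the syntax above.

Step 0: (((((\a.a) r) p) ((\f.(\g.(\h.((f h) g)))) (\d.(\e.((d e) e))))) s)
Step 1: (((r p) ((\f.(\g.(\h.((f h) g)))) (\d.(\e.((d e) e))))) s)
Step 2: (((r p) (\g.(\h.(((\d.(\e.((d e) e))) h) g)))) s)
Step 3: (((r p) (\g.(\h.((\e.((h e) e)) g)))) s)

Answer: (((r p) (\g.(\h.((\e.((h e) e)) g)))) s)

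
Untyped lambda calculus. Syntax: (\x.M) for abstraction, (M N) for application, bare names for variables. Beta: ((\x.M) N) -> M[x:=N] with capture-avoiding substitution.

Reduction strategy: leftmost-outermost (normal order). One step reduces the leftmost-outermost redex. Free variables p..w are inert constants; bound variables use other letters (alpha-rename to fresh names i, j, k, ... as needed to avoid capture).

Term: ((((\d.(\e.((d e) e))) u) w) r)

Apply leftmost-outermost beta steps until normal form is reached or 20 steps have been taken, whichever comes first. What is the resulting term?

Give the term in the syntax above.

Step 0: ((((\d.(\e.((d e) e))) u) w) r)
Step 1: (((\e.((u e) e)) w) r)
Step 2: (((u w) w) r)

Answer: (((u w) w) r)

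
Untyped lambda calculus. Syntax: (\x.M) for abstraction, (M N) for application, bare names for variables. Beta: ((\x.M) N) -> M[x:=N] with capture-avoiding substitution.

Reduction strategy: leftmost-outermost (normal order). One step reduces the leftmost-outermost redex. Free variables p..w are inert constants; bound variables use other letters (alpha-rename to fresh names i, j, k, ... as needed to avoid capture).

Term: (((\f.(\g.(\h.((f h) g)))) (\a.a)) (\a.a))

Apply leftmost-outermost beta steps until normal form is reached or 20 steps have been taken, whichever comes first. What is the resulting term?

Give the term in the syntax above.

Step 0: (((\f.(\g.(\h.((f h) g)))) (\a.a)) (\a.a))
Step 1: ((\g.(\h.(((\a.a) h) g))) (\a.a))
Step 2: (\h.(((\a.a) h) (\a.a)))
Step 3: (\h.(h (\a.a)))

Answer: (\h.(h (\a.a)))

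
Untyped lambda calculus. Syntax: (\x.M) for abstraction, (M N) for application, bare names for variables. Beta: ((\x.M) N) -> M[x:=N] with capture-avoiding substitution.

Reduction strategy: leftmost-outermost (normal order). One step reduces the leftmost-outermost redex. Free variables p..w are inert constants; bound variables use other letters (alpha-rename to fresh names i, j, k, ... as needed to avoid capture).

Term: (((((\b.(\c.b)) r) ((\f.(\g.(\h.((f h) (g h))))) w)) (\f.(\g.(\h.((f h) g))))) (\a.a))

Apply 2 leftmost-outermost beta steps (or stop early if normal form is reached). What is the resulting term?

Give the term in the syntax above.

Step 0: (((((\b.(\c.b)) r) ((\f.(\g.(\h.((f h) (g h))))) w)) (\f.(\g.(\h.((f h) g))))) (\a.a))
Step 1: ((((\c.r) ((\f.(\g.(\h.((f h) (g h))))) w)) (\f.(\g.(\h.((f h) g))))) (\a.a))
Step 2: ((r (\f.(\g.(\h.((f h) g))))) (\a.a))

Answer: ((r (\f.(\g.(\h.((f h) g))))) (\a.a))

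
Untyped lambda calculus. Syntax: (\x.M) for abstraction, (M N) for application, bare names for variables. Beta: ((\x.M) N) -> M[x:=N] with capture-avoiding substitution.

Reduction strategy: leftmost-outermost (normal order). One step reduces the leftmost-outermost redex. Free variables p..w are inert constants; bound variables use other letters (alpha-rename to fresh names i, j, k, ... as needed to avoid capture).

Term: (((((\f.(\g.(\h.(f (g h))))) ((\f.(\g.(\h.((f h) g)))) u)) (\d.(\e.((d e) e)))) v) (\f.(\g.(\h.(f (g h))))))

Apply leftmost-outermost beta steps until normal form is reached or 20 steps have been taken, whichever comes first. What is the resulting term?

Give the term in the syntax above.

Step 0: (((((\f.(\g.(\h.(f (g h))))) ((\f.(\g.(\h.((f h) g)))) u)) (\d.(\e.((d e) e)))) v) (\f.(\g.(\h.(f (g h))))))
Step 1: ((((\g.(\h.(((\f.(\g.(\h.((f h) g)))) u) (g h)))) (\d.(\e.((d e) e)))) v) (\f.(\g.(\h.(f (g h))))))
Step 2: (((\h.(((\f.(\g.(\h.((f h) g)))) u) ((\d.(\e.((d e) e))) h))) v) (\f.(\g.(\h.(f (g h))))))
Step 3: ((((\f.(\g.(\h.((f h) g)))) u) ((\d.(\e.((d e) e))) v)) (\f.(\g.(\h.(f (g h))))))
Step 4: (((\g.(\h.((u h) g))) ((\d.(\e.((d e) e))) v)) (\f.(\g.(\h.(f (g h))))))
Step 5: ((\h.((u h) ((\d.(\e.((d e) e))) v))) (\f.(\g.(\h.(f (g h))))))
Step 6: ((u (\f.(\g.(\h.(f (g h)))))) ((\d.(\e.((d e) e))) v))
Step 7: ((u (\f.(\g.(\h.(f (g h)))))) (\e.((v e) e)))

Answer: ((u (\f.(\g.(\h.(f (g h)))))) (\e.((v e) e)))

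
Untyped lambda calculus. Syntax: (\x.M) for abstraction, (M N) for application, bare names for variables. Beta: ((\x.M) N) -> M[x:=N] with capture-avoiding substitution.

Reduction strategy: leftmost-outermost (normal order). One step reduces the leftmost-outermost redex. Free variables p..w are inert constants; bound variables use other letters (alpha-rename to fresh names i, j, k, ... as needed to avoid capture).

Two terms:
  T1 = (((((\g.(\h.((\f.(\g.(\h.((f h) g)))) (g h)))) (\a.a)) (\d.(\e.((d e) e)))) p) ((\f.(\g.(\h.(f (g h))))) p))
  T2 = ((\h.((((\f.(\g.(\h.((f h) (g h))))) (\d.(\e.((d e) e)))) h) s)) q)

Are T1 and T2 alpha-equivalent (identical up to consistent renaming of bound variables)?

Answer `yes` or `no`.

Answer: no

Derivation:
Term 1: (((((\g.(\h.((\f.(\g.(\h.((f h) g)))) (g h)))) (\a.a)) (\d.(\e.((d e) e)))) p) ((\f.(\g.(\h.(f (g h))))) p))
Term 2: ((\h.((((\f.(\g.(\h.((f h) (g h))))) (\d.(\e.((d e) e)))) h) s)) q)
Alpha-equivalence: compare structure up to binder renaming.
Result: False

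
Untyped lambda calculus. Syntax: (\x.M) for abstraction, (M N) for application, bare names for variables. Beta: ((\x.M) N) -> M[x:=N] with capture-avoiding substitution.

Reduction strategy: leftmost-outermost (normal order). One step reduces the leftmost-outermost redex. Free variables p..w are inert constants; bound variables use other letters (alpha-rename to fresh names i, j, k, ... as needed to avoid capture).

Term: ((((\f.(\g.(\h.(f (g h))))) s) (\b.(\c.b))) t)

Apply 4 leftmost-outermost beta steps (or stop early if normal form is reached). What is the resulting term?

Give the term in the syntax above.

Answer: (s (\c.t))

Derivation:
Step 0: ((((\f.(\g.(\h.(f (g h))))) s) (\b.(\c.b))) t)
Step 1: (((\g.(\h.(s (g h)))) (\b.(\c.b))) t)
Step 2: ((\h.(s ((\b.(\c.b)) h))) t)
Step 3: (s ((\b.(\c.b)) t))
Step 4: (s (\c.t))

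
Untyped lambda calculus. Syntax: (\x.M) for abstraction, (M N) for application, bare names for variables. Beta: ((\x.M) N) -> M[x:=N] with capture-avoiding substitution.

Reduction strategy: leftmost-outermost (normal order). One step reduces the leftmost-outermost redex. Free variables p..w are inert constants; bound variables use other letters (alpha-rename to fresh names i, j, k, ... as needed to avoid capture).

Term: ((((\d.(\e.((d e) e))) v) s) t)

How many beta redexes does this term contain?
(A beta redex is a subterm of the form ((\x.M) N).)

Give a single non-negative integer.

Term: ((((\d.(\e.((d e) e))) v) s) t)
  Redex: ((\d.(\e.((d e) e))) v)
Total redexes: 1

Answer: 1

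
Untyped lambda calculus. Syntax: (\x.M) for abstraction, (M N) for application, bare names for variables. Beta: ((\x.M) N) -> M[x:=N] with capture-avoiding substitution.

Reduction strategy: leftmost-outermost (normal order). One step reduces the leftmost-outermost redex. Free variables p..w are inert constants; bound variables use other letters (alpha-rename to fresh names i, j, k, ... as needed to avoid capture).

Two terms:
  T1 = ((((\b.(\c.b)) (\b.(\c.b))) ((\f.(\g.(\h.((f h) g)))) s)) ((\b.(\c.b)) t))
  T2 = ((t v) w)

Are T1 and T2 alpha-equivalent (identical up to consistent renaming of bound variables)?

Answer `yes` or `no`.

Term 1: ((((\b.(\c.b)) (\b.(\c.b))) ((\f.(\g.(\h.((f h) g)))) s)) ((\b.(\c.b)) t))
Term 2: ((t v) w)
Alpha-equivalence: compare structure up to binder renaming.
Result: False

Answer: no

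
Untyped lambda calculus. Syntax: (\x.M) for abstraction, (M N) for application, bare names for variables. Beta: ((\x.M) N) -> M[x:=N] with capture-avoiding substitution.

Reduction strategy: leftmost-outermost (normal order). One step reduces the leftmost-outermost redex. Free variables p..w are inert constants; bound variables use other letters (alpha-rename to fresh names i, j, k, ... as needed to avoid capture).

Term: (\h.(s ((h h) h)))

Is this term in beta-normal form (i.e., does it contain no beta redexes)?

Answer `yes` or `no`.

Answer: yes

Derivation:
Term: (\h.(s ((h h) h)))
No beta redexes found.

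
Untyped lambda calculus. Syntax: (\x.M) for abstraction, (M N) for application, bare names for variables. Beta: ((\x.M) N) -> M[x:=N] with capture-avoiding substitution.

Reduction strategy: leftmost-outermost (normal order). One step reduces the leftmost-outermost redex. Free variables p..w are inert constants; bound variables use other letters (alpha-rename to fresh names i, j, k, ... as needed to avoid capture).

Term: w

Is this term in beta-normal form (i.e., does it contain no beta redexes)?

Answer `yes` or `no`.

Answer: yes

Derivation:
Term: w
No beta redexes found.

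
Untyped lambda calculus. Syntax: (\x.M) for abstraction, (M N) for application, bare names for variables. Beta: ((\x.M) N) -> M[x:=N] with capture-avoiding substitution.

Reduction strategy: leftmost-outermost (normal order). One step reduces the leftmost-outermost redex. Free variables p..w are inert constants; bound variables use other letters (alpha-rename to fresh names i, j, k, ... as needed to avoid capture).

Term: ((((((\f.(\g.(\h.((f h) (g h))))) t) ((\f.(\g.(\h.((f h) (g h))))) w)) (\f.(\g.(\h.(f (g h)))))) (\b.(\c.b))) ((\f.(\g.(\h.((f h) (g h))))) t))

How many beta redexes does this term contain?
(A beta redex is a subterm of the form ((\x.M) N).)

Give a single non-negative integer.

Term: ((((((\f.(\g.(\h.((f h) (g h))))) t) ((\f.(\g.(\h.((f h) (g h))))) w)) (\f.(\g.(\h.(f (g h)))))) (\b.(\c.b))) ((\f.(\g.(\h.((f h) (g h))))) t))
  Redex: ((\f.(\g.(\h.((f h) (g h))))) t)
  Redex: ((\f.(\g.(\h.((f h) (g h))))) w)
  Redex: ((\f.(\g.(\h.((f h) (g h))))) t)
Total redexes: 3

Answer: 3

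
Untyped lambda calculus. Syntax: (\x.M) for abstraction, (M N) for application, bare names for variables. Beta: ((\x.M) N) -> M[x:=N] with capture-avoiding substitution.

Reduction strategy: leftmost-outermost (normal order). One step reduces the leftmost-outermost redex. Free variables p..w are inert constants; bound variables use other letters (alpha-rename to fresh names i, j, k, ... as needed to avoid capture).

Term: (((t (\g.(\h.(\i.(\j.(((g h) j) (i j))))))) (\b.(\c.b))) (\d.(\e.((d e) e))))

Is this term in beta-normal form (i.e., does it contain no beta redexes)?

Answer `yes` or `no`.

Term: (((t (\g.(\h.(\i.(\j.(((g h) j) (i j))))))) (\b.(\c.b))) (\d.(\e.((d e) e))))
No beta redexes found.

Answer: yes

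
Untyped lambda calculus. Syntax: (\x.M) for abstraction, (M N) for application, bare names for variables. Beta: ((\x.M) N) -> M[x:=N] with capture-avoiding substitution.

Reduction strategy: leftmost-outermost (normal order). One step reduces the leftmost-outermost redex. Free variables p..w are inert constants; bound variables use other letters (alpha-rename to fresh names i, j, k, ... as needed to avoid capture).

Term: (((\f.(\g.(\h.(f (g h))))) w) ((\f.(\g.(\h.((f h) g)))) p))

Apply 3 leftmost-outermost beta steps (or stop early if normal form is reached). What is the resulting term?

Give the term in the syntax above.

Answer: (\h.(w ((\g.(\h.((p h) g))) h)))

Derivation:
Step 0: (((\f.(\g.(\h.(f (g h))))) w) ((\f.(\g.(\h.((f h) g)))) p))
Step 1: ((\g.(\h.(w (g h)))) ((\f.(\g.(\h.((f h) g)))) p))
Step 2: (\h.(w (((\f.(\g.(\h.((f h) g)))) p) h)))
Step 3: (\h.(w ((\g.(\h.((p h) g))) h)))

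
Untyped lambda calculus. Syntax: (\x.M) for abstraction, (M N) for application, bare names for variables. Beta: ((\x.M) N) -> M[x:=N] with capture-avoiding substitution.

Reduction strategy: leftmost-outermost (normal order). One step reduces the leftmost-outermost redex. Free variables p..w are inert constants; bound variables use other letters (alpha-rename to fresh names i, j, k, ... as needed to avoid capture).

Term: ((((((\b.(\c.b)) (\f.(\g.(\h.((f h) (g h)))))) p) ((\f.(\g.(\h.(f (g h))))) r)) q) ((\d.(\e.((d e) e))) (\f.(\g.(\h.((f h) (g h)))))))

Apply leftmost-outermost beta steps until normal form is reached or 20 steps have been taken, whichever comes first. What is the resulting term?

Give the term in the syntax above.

Answer: (r (\h.(((q (\e.(\h.((e h) (e h))))) h) ((q (\e.(\h.((e h) (e h))))) h))))

Derivation:
Step 0: ((((((\b.(\c.b)) (\f.(\g.(\h.((f h) (g h)))))) p) ((\f.(\g.(\h.(f (g h))))) r)) q) ((\d.(\e.((d e) e))) (\f.(\g.(\h.((f h) (g h)))))))
Step 1: (((((\c.(\f.(\g.(\h.((f h) (g h)))))) p) ((\f.(\g.(\h.(f (g h))))) r)) q) ((\d.(\e.((d e) e))) (\f.(\g.(\h.((f h) (g h)))))))
Step 2: ((((\f.(\g.(\h.((f h) (g h))))) ((\f.(\g.(\h.(f (g h))))) r)) q) ((\d.(\e.((d e) e))) (\f.(\g.(\h.((f h) (g h)))))))
Step 3: (((\g.(\h.((((\f.(\g.(\h.(f (g h))))) r) h) (g h)))) q) ((\d.(\e.((d e) e))) (\f.(\g.(\h.((f h) (g h)))))))
Step 4: ((\h.((((\f.(\g.(\h.(f (g h))))) r) h) (q h))) ((\d.(\e.((d e) e))) (\f.(\g.(\h.((f h) (g h)))))))
Step 5: ((((\f.(\g.(\h.(f (g h))))) r) ((\d.(\e.((d e) e))) (\f.(\g.(\h.((f h) (g h))))))) (q ((\d.(\e.((d e) e))) (\f.(\g.(\h.((f h) (g h))))))))
Step 6: (((\g.(\h.(r (g h)))) ((\d.(\e.((d e) e))) (\f.(\g.(\h.((f h) (g h))))))) (q ((\d.(\e.((d e) e))) (\f.(\g.(\h.((f h) (g h))))))))
Step 7: ((\h.(r (((\d.(\e.((d e) e))) (\f.(\g.(\h.((f h) (g h)))))) h))) (q ((\d.(\e.((d e) e))) (\f.(\g.(\h.((f h) (g h))))))))
Step 8: (r (((\d.(\e.((d e) e))) (\f.(\g.(\h.((f h) (g h)))))) (q ((\d.(\e.((d e) e))) (\f.(\g.(\h.((f h) (g h)))))))))
Step 9: (r ((\e.(((\f.(\g.(\h.((f h) (g h))))) e) e)) (q ((\d.(\e.((d e) e))) (\f.(\g.(\h.((f h) (g h)))))))))
Step 10: (r (((\f.(\g.(\h.((f h) (g h))))) (q ((\d.(\e.((d e) e))) (\f.(\g.(\h.((f h) (g h)))))))) (q ((\d.(\e.((d e) e))) (\f.(\g.(\h.((f h) (g h)))))))))
Step 11: (r ((\g.(\h.(((q ((\d.(\e.((d e) e))) (\f.(\g.(\h.((f h) (g h))))))) h) (g h)))) (q ((\d.(\e.((d e) e))) (\f.(\g.(\h.((f h) (g h)))))))))
Step 12: (r (\h.(((q ((\d.(\e.((d e) e))) (\f.(\g.(\h.((f h) (g h))))))) h) ((q ((\d.(\e.((d e) e))) (\f.(\g.(\h.((f h) (g h))))))) h))))
Step 13: (r (\h.(((q (\e.(((\f.(\g.(\h.((f h) (g h))))) e) e))) h) ((q ((\d.(\e.((d e) e))) (\f.(\g.(\h.((f h) (g h))))))) h))))
Step 14: (r (\h.(((q (\e.((\g.(\h.((e h) (g h)))) e))) h) ((q ((\d.(\e.((d e) e))) (\f.(\g.(\h.((f h) (g h))))))) h))))
Step 15: (r (\h.(((q (\e.(\h.((e h) (e h))))) h) ((q ((\d.(\e.((d e) e))) (\f.(\g.(\h.((f h) (g h))))))) h))))
Step 16: (r (\h.(((q (\e.(\h.((e h) (e h))))) h) ((q (\e.(((\f.(\g.(\h.((f h) (g h))))) e) e))) h))))
Step 17: (r (\h.(((q (\e.(\h.((e h) (e h))))) h) ((q (\e.((\g.(\h.((e h) (g h)))) e))) h))))
Step 18: (r (\h.(((q (\e.(\h.((e h) (e h))))) h) ((q (\e.(\h.((e h) (e h))))) h))))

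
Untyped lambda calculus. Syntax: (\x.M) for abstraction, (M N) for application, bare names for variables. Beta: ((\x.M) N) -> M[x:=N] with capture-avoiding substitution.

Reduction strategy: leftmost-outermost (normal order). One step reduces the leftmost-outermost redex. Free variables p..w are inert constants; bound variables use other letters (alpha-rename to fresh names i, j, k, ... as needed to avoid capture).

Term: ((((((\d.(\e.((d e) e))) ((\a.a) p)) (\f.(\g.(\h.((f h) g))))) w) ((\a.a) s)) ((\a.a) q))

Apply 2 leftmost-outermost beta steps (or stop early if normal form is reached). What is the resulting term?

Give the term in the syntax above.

Answer: (((((((\a.a) p) (\f.(\g.(\h.((f h) g))))) (\f.(\g.(\h.((f h) g))))) w) ((\a.a) s)) ((\a.a) q))

Derivation:
Step 0: ((((((\d.(\e.((d e) e))) ((\a.a) p)) (\f.(\g.(\h.((f h) g))))) w) ((\a.a) s)) ((\a.a) q))
Step 1: (((((\e.((((\a.a) p) e) e)) (\f.(\g.(\h.((f h) g))))) w) ((\a.a) s)) ((\a.a) q))
Step 2: (((((((\a.a) p) (\f.(\g.(\h.((f h) g))))) (\f.(\g.(\h.((f h) g))))) w) ((\a.a) s)) ((\a.a) q))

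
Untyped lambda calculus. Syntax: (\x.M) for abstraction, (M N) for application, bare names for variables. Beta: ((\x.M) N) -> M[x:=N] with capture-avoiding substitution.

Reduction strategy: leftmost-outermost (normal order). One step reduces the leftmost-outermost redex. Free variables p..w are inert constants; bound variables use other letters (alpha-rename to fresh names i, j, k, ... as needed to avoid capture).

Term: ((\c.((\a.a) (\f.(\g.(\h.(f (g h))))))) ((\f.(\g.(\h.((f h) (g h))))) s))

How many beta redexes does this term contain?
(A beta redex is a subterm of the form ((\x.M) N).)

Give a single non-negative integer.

Term: ((\c.((\a.a) (\f.(\g.(\h.(f (g h))))))) ((\f.(\g.(\h.((f h) (g h))))) s))
  Redex: ((\c.((\a.a) (\f.(\g.(\h.(f (g h))))))) ((\f.(\g.(\h.((f h) (g h))))) s))
  Redex: ((\a.a) (\f.(\g.(\h.(f (g h))))))
  Redex: ((\f.(\g.(\h.((f h) (g h))))) s)
Total redexes: 3

Answer: 3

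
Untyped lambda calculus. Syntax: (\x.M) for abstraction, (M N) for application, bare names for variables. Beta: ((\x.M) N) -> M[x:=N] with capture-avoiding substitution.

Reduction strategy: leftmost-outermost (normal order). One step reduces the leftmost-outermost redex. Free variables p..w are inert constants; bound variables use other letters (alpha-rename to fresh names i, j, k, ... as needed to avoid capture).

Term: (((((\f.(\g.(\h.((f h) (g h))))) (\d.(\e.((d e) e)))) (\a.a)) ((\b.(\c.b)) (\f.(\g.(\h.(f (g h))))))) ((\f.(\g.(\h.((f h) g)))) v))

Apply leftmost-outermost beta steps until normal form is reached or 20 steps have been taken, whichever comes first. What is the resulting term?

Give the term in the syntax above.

Step 0: (((((\f.(\g.(\h.((f h) (g h))))) (\d.(\e.((d e) e)))) (\a.a)) ((\b.(\c.b)) (\f.(\g.(\h.(f (g h))))))) ((\f.(\g.(\h.((f h) g)))) v))
Step 1: ((((\g.(\h.(((\d.(\e.((d e) e))) h) (g h)))) (\a.a)) ((\b.(\c.b)) (\f.(\g.(\h.(f (g h))))))) ((\f.(\g.(\h.((f h) g)))) v))
Step 2: (((\h.(((\d.(\e.((d e) e))) h) ((\a.a) h))) ((\b.(\c.b)) (\f.(\g.(\h.(f (g h))))))) ((\f.(\g.(\h.((f h) g)))) v))
Step 3: ((((\d.(\e.((d e) e))) ((\b.(\c.b)) (\f.(\g.(\h.(f (g h))))))) ((\a.a) ((\b.(\c.b)) (\f.(\g.(\h.(f (g h)))))))) ((\f.(\g.(\h.((f h) g)))) v))
Step 4: (((\e.((((\b.(\c.b)) (\f.(\g.(\h.(f (g h)))))) e) e)) ((\a.a) ((\b.(\c.b)) (\f.(\g.(\h.(f (g h)))))))) ((\f.(\g.(\h.((f h) g)))) v))
Step 5: (((((\b.(\c.b)) (\f.(\g.(\h.(f (g h)))))) ((\a.a) ((\b.(\c.b)) (\f.(\g.(\h.(f (g h)))))))) ((\a.a) ((\b.(\c.b)) (\f.(\g.(\h.(f (g h)))))))) ((\f.(\g.(\h.((f h) g)))) v))
Step 6: ((((\c.(\f.(\g.(\h.(f (g h)))))) ((\a.a) ((\b.(\c.b)) (\f.(\g.(\h.(f (g h)))))))) ((\a.a) ((\b.(\c.b)) (\f.(\g.(\h.(f (g h)))))))) ((\f.(\g.(\h.((f h) g)))) v))
Step 7: (((\f.(\g.(\h.(f (g h))))) ((\a.a) ((\b.(\c.b)) (\f.(\g.(\h.(f (g h)))))))) ((\f.(\g.(\h.((f h) g)))) v))
Step 8: ((\g.(\h.(((\a.a) ((\b.(\c.b)) (\f.(\g.(\h.(f (g h))))))) (g h)))) ((\f.(\g.(\h.((f h) g)))) v))
Step 9: (\h.(((\a.a) ((\b.(\c.b)) (\f.(\g.(\h.(f (g h))))))) (((\f.(\g.(\h.((f h) g)))) v) h)))
Step 10: (\h.(((\b.(\c.b)) (\f.(\g.(\h.(f (g h)))))) (((\f.(\g.(\h.((f h) g)))) v) h)))
Step 11: (\h.((\c.(\f.(\g.(\h.(f (g h)))))) (((\f.(\g.(\h.((f h) g)))) v) h)))
Step 12: (\h.(\f.(\g.(\h.(f (g h))))))

Answer: (\h.(\f.(\g.(\h.(f (g h))))))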